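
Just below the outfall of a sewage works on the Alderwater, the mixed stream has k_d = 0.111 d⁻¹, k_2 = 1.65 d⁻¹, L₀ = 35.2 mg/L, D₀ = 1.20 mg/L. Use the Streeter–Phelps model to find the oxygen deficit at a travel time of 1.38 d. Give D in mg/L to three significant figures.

D ≈ 2.04 mg/L

k_d L₀/(k_2−k_d) = 0.111×35.2/(1.65−0.111) = 3.907/1.539 = 2.539 mg/L.
e^(−k_d t) = e^(−0.111×1.380) = 0.8580; e^(−k_2 t) = e^(−1.65×1.380) = 0.1026.
D = 2.539 × (0.8580 − 0.1026) + 1.20 × 0.1026 = 1.918 + 0.1231 = 2.041 mg/L.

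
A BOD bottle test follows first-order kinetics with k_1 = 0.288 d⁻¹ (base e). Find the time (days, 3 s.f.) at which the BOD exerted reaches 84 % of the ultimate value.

y/L₀ = 1 − e^(−k_1 t) = 0.84 ⇒ e^(−k_1 t) = 0.160
t = −ln(0.160) / 0.288 = 1.833 / 0.288 = 6.363 d.

t ≈ 6.36 d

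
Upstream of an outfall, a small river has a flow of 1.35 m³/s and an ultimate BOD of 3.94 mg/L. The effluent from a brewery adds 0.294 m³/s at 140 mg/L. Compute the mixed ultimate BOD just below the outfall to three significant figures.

Flow-weighted mixing: C = (Q_r C_r + Q_w C_w)/(Q_r + Q_w)
= (1.35×3.94 + 0.294×140)/(1.35 + 0.294) = 46.48/1.644 = 28.27 mg/L.

28.3 mg/L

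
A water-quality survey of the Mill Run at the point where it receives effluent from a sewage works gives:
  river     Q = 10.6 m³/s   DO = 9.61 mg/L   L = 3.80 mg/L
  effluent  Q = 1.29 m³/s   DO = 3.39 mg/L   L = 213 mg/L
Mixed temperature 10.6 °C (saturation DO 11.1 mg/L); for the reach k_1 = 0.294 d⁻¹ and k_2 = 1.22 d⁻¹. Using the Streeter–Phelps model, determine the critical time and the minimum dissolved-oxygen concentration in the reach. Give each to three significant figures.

t_c ≈ 1.22 d; minimum DO ≈ 6.63 mg/L

Mixed DO = (10.6×9.61 + 1.29×3.39)/(10.6+1.29) = 106.2/11.89 = 8.935 mg/L.
Mixed L₀ = (10.6×3.80 + 1.29×213)/(11.89) = 315.0/11.89 = 26.50 mg/L.
Initial deficit D₀ = C_s − DO₀ = 11.1 − 8.935 = 2.165 mg/L.
t_c = (1/0.9260) ln[(1.22/0.294)(1 − 2.165×0.9260/(0.294×26.50))] = 1.080 × ln(3.082) = 1.215 d.
D_c = (0.294/1.22) × 26.50 × e^(−0.294×1.215) = 0.2410 × 26.50 × 0.6995 = 4.467 mg/L.
Minimum DO = 11.1 − 4.467 = 6.633 mg/L.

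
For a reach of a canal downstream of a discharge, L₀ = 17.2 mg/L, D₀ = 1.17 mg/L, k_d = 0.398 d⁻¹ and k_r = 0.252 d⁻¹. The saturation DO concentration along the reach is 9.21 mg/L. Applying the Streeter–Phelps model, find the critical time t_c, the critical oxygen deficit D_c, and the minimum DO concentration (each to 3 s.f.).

t_c ≈ 2.96 d; D_c ≈ 8.36 mg/L; min DO ≈ 0.852 mg/L

With k_r/k_d = 0.6332 and 1 − D₀(k_r−k_d)/(k_d L₀) = 1.025,
t_c = ln(0.6332 × 1.025) / (0.252 − 0.398) = ln(0.6490) / -0.1460 = -0.4324/-0.1460 = 2.961 d.
D_c = (k_d/k_r) L₀ e^(−k_d t_c) = (0.398/0.252) × 17.2 × e^(−0.398×2.961) = 1.579 × 17.2 × 0.3077 = 8.358 mg/L.
Minimum DO = C_s − D_c = 9.21 − 8.358 = 0.8516 mg/L.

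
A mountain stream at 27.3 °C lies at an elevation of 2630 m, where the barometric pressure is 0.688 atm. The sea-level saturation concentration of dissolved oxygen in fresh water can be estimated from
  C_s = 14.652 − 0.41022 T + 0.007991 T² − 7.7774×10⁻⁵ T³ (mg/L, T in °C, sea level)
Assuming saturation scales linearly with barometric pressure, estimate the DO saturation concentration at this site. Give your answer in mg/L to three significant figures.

C_s ≈ 5.38 mg/L

At sea level: C_s = 14.652 − 0.41022×27.3 + 0.007991×27.3² − 7.7774×10⁻⁵×27.3³ = 7.826 mg/L.
Pressure correction: C_s' = 7.826 × 0.688 = 5.384 mg/L.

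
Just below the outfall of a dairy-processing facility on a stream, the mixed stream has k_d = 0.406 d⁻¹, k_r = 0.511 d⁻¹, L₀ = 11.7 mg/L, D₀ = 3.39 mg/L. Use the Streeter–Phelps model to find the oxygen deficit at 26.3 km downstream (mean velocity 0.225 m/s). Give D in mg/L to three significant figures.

Travel time t = x/v = 26.3 km / (0.225 m/s) = 26300 m / 0.225 m/s = 116900 s = 1.353 d.
k_d L₀/(k_r−k_d) = 0.406×11.7/(0.511−0.406) = 4.750/0.1050 = 45.24 mg/L.
e^(−k_d t) = e^(−0.406×1.353) = 0.5774; e^(−k_r t) = e^(−0.511×1.353) = 0.5009.
D = 45.24 × (0.5774 − 0.5009) + 3.39 × 0.5009 = 3.459 + 1.698 = 5.157 mg/L.

D ≈ 5.16 mg/L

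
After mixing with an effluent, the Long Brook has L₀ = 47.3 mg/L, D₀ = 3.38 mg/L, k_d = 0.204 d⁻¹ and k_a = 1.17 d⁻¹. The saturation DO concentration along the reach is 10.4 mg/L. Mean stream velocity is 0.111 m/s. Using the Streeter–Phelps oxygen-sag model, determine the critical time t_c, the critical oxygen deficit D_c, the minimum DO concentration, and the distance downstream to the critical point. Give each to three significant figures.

t_c ≈ 1.38 d; D_c ≈ 6.22 mg/L; min DO ≈ 4.18 mg/L; x_c ≈ 13.2 km

At the critical point dD/dt = 0, so k_d L₀ e^(−k_d t) = k_a D. Substituting D(t) from the Streeter–Phelps equation and solving for t gives
t_c = ln[(k_a/k_d)(1 − D₀(k_a−k_d)/(k_d L₀))] / (k_a−k_d).
Here k_a−k_d = 0.9660 d⁻¹ and 1 − D₀(k_a−k_d)/(k_d L₀) = 1 − 3.38×0.9660/(0.204×47.3) = 0.6616, so
t_c = ln(5.735 × 0.6616) / 0.9660 = 1.334 / 0.9660 = 1.381 d.
L(t_c) = L₀ e^(−k_d t_c) = 47.3 × 0.7546 = 35.69 mg/L, and at the critical point k_a D_c = k_d L, so D_c = (0.204/1.17) × 35.69 = 6.223 mg/L.
Minimum DO = C_s − D_c = 10.4 − 6.223 = 4.177 mg/L.
x_c = v t_c = 0.111 m/s × 1.381 d × 86400 s/d = 13240 m ≈ 13.2 km.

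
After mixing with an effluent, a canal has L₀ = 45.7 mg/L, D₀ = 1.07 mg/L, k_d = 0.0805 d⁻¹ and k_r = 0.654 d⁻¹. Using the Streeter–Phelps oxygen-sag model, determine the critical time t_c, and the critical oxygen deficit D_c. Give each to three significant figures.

t_c = [1/(k_r−k_d)] ln[(k_r/k_d)(1 − D₀(k_r−k_d)/(k_d L₀))]
= [1/(0.654−0.0805)] ln[(0.654/0.0805)(1 − 1.07×0.5735/(0.0805×45.7))]
= (1/0.5735) ln[8.124 × 0.8332] = 1.744 × ln(6.769) = 1.744 × 1.912 = 3.335 d.
D_c = (k_d/k_r) L₀ e^(−k_d t_c) = (0.0805/0.654) × 45.7 × e^(−0.0805×3.335) = 0.1231 × 45.7 × 0.7646 = 4.301 mg/L.

t_c ≈ 3.33 d; D_c ≈ 4.30 mg/L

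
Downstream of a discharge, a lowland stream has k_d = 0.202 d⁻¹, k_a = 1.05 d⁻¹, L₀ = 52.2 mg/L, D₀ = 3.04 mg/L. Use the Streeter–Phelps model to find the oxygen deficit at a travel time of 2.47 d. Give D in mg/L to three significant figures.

D ≈ 6.85 mg/L

k_d L₀/(k_a−k_d) = 0.202×52.2/(1.05−0.202) = 10.54/0.8480 = 12.43 mg/L.
e^(−k_d t) = e^(−0.202×2.470) = 0.6072; e^(−k_a t) = e^(−1.05×2.470) = 0.07476.
D = 12.43 × (0.6072 − 0.07476) + 3.04 × 0.07476 = 6.620 + 0.2273 = 6.848 mg/L.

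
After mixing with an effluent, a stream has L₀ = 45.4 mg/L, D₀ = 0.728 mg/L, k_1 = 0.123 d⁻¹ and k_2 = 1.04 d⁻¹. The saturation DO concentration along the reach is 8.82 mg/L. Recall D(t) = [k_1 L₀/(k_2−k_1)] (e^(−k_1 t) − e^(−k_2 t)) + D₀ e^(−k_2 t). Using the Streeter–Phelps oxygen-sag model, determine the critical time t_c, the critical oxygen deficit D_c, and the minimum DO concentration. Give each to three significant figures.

t_c = [1/(k_2−k_1)] ln[(k_2/k_1)(1 − D₀(k_2−k_1)/(k_1 L₀))]
= [1/(1.04−0.123)] ln[(1.04/0.123)(1 − 0.728×0.9170/(0.123×45.4))]
= (1/0.9170) ln[8.455 × 0.8805] = 1.091 × ln(7.444) = 1.091 × 2.007 = 2.189 d.
D_c = (k_1/k_2) L₀ e^(−k_1 t_c) = (0.123/1.04) × 45.4 × e^(−0.123×2.189) = 0.1183 × 45.4 × 0.7639 = 4.102 mg/L.
Minimum DO = C_s − D_c = 8.82 − 4.102 = 4.718 mg/L.

t_c ≈ 2.19 d; D_c ≈ 4.10 mg/L; min DO ≈ 4.72 mg/L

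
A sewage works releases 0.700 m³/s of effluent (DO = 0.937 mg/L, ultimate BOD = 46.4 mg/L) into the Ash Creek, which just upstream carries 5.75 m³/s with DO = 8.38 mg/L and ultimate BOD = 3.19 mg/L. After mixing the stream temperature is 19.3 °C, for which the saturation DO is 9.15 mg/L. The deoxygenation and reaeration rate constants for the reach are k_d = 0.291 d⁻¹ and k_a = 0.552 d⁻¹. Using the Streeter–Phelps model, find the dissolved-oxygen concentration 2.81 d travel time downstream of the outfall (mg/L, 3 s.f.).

Mixed DO = (5.75×8.38 + 0.700×0.937)/(5.75+0.700) = 48.84/6.450 = 7.572 mg/L.
Mixed L₀ = (5.75×3.19 + 0.700×46.4)/(6.450) = 50.82/6.450 = 7.879 mg/L.
Initial deficit D₀ = C_s − DO₀ = 9.15 − 7.572 = 1.578 mg/L.
D(2.81) = [0.291×7.879/(0.552−0.291)](e^(−0.291×2.81) − e^(−0.552×2.81)) + 1.578 e^(−0.552×2.81)
= 8.785 × (0.4414 − 0.2120) + 1.578 × 0.2120 = 2.350 mg/L.
DO = 9.15 − 2.350 = 6.800 mg/L.

DO ≈ 6.80 mg/L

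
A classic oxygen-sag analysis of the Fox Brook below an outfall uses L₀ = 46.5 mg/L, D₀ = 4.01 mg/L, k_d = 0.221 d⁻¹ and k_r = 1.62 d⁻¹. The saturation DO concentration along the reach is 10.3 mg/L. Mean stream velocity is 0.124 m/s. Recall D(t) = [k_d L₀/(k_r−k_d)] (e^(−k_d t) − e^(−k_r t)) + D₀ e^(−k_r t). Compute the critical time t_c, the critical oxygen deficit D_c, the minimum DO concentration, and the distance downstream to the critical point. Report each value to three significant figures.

t_c ≈ 0.860 d; D_c ≈ 5.25 mg/L; min DO ≈ 5.05 mg/L; x_c ≈ 9.21 km

At the critical point dD/dt = 0, so k_d L₀ e^(−k_d t) = k_r D. Substituting D(t) from the Streeter–Phelps equation and solving for t gives
t_c = ln[(k_r/k_d)(1 − D₀(k_r−k_d)/(k_d L₀))] / (k_r−k_d).
Here k_r−k_d = 1.399 d⁻¹ and 1 − D₀(k_r−k_d)/(k_d L₀) = 1 − 4.01×1.399/(0.221×46.5) = 0.4541, so
t_c = ln(7.330 × 0.4541) / 1.399 = 1.203 / 1.399 = 0.8596 d.
L(t_c) = L₀ e^(−k_d t_c) = 46.5 × 0.8270 = 38.45 mg/L, and at the critical point k_r D_c = k_d L, so D_c = (0.221/1.62) × 38.45 = 5.246 mg/L.
Minimum DO = C_s − D_c = 10.3 − 5.246 = 5.054 mg/L.
x_c = v t_c = 0.124 m/s × 0.8596 d × 86400 s/d = 9209 m ≈ 9.21 km.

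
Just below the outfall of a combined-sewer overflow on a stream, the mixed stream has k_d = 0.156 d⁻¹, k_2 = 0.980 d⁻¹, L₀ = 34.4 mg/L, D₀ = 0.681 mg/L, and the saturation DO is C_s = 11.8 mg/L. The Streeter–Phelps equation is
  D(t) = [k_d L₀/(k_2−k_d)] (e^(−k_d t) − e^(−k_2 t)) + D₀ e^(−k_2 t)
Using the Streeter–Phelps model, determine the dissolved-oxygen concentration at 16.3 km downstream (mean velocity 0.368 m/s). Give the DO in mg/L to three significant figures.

Travel time t = x/v = 16.3 km / (0.368 m/s) = 16300 m / 0.368 m/s = 44290 s = 0.5127 d.
k_d L₀/(k_2−k_d) = 0.156×34.4/(0.980−0.156) = 5.366/0.8240 = 6.513 mg/L.
e^(−k_d t) = e^(−0.156×0.5127) = 0.9231; e^(−k_2 t) = e^(−0.980×0.5127) = 0.6051.
D = 6.513 × (0.9231 − 0.6051) + 0.681 × 0.6051 = 2.071 + 0.4121 = 2.483 mg/L.
DO = C_s − D = 11.8 − 2.483 = 9.317 mg/L.

DO ≈ 9.32 mg/L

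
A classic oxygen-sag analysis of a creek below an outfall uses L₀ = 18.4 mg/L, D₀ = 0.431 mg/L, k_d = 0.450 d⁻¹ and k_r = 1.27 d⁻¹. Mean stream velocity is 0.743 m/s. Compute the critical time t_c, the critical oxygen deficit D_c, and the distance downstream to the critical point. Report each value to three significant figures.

t_c = [1/(k_r−k_d)] ln[(k_r/k_d)(1 − D₀(k_r−k_d)/(k_d L₀))]
= [1/(1.27−0.450)] ln[(1.27/0.450)(1 − 0.431×0.8200/(0.450×18.4))]
= (1/0.8200) ln[2.822 × 0.9573] = 1.220 × ln(2.702) = 1.220 × 0.9939 = 1.212 d.
L(t_c) = L₀ e^(−k_d t_c) = 18.4 × 0.5796 = 10.66 mg/L, and at the critical point k_r D_c = k_d L, so D_c = (0.450/1.27) × 10.66 = 3.779 mg/L.
x_c = v t_c = 0.743 m/s × 1.212 d × 86400 s/d = 77810 m ≈ 77.8 km.

t_c ≈ 1.21 d; D_c ≈ 3.78 mg/L; x_c ≈ 77.8 km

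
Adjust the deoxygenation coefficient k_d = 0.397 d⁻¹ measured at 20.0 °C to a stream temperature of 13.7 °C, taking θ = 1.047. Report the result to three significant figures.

k_d ≈ 0.297 d⁻¹

k_d(T₂) = k_d(T₁) · θ^(T₂−T₁) = 0.397 × 1.047^(13.7−20.0)
= 0.397 × 1.047^-6.30 = 0.397 × 0.7487 = 0.2973 d⁻¹.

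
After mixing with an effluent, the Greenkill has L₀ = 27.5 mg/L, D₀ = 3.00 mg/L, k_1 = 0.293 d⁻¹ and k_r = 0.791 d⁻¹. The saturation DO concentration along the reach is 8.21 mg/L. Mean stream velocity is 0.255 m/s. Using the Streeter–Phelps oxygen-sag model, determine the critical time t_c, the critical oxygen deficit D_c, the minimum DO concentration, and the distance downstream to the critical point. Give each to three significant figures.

t_c ≈ 1.58 d; D_c ≈ 6.41 mg/L; min DO ≈ 1.80 mg/L; x_c ≈ 34.9 km

With k_r/k_1 = 2.700 and 1 − D₀(k_r−k_1)/(k_1 L₀) = 0.8146,
t_c = ln(2.700 × 0.8146) / (0.791 − 0.293) = ln(2.199) / 0.4980 = 0.7880/0.4980 = 1.582 d.
L(t_c) = L₀ e^(−k_1 t_c) = 27.5 × 0.6290 = 17.30 mg/L, and at the critical point k_r D_c = k_1 L, so D_c = (0.293/0.791) × 17.30 = 6.407 mg/L.
Minimum DO = C_s − D_c = 8.21 − 6.407 = 1.803 mg/L.
x_c = v t_c = 0.255 m/s × 1.582 d × 86400 s/d = 34860 m ≈ 34.9 km.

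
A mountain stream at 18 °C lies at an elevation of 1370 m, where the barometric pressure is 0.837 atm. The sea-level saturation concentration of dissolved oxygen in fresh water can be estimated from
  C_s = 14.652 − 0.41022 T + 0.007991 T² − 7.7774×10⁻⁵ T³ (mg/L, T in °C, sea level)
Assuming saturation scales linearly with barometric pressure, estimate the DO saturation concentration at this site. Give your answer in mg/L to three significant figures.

At sea level: C_s = 14.652 − 0.41022×18 + 0.007991×18² − 7.7774×10⁻⁵×18³ = 9.404 mg/L.
Pressure correction: C_s' = 9.404 × 0.837 = 7.871 mg/L.

C_s ≈ 7.87 mg/L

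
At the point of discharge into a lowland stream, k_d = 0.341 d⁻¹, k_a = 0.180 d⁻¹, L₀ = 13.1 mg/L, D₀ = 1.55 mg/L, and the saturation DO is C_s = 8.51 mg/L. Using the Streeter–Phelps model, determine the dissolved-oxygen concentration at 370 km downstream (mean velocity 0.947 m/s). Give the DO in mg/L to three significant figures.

DO ≈ 1.47 mg/L

Travel time t = x/v = 370 km / (0.947 m/s) = 370000 m / 0.947 m/s = 390700 s = 4.522 d.
k_d L₀/(k_a−k_d) = 0.341×13.1/(0.180−0.341) = 4.467/-0.1610 = -27.75 mg/L.
e^(−k_d t) = e^(−0.341×4.522) = 0.2139; e^(−k_a t) = e^(−0.180×4.522) = 0.4431.
D = -27.75 × (0.2139 − 0.4431) + 1.55 × 0.4431 = 6.358 + 0.6868 = 7.045 mg/L.
DO = C_s − D = 8.51 − 7.045 = 1.465 mg/L.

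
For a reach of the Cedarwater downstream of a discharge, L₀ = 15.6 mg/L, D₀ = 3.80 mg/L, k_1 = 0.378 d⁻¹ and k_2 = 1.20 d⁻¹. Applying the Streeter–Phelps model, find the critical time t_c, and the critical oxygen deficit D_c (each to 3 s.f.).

t_c = [1/(k_2−k_1)] ln[(k_2/k_1)(1 − D₀(k_2−k_1)/(k_1 L₀))]
= [1/(1.20−0.378)] ln[(1.20/0.378)(1 − 3.80×0.8220/(0.378×15.6))]
= (1/0.8220) ln[3.175 × 0.4703] = 1.217 × ln(1.493) = 1.217 × 0.4008 = 0.4876 d.
L(t_c) = L₀ e^(−k_1 t_c) = 15.6 × 0.8317 = 12.97 mg/L, and at the critical point k_2 D_c = k_1 L, so D_c = (0.378/1.20) × 12.97 = 4.087 mg/L.

t_c ≈ 0.488 d; D_c ≈ 4.09 mg/L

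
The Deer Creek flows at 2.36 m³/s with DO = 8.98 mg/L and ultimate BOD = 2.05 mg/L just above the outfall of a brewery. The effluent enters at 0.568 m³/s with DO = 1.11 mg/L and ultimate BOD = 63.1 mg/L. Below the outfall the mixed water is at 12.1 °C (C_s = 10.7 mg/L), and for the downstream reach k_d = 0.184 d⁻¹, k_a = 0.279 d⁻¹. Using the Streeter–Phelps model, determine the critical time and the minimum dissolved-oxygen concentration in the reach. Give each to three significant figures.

Mixed DO = (2.36×8.98 + 0.568×1.11)/(2.36+0.568) = 21.82/2.928 = 7.453 mg/L.
Mixed L₀ = (2.36×2.05 + 0.568×63.1)/(2.928) = 40.68/2.928 = 13.89 mg/L.
Initial deficit D₀ = C_s − DO₀ = 10.7 − 7.453 = 3.247 mg/L.
t_c = (1/0.09500) ln[(0.279/0.184)(1 − 3.247×0.09500/(0.184×13.89))] = 10.53 × ln(1.333) = 3.028 d.
D_c = (0.184/0.279) × 13.89 × e^(−0.184×3.028) = 0.6595 × 13.89 × 0.5728 = 5.248 mg/L.
Minimum DO = 10.7 − 5.248 = 5.452 mg/L.

t_c ≈ 3.03 d; minimum DO ≈ 5.45 mg/L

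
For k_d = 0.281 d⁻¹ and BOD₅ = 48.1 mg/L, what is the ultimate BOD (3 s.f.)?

BOD₅ = L₀(1 − e^(−5k_d)) ⇒ L₀ = BOD₅ / (1 − e^(−5×0.281))
= 48.1 / (1 − 0.2454) = 48.1 / 0.7546 = 63.74 mg/L.

L₀ ≈ 63.7 mg/L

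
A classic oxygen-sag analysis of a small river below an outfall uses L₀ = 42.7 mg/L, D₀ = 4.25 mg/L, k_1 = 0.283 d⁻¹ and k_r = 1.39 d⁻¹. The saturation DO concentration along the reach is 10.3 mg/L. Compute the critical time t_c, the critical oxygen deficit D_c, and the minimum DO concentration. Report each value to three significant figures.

At the critical point dD/dt = 0, so k_1 L₀ e^(−k_1 t) = k_r D. Substituting D(t) from the Streeter–Phelps equation and solving for t gives
t_c = ln[(k_r/k_1)(1 − D₀(k_r−k_1)/(k_1 L₀))] / (k_r−k_1).
Here k_r−k_1 = 1.107 d⁻¹ and 1 − D₀(k_r−k_1)/(k_1 L₀) = 1 − 4.25×1.107/(0.283×42.7) = 0.6107, so
t_c = ln(4.912 × 0.6107) / 1.107 = 1.098 / 1.107 = 0.9922 d.
D_c = (k_1/k_r) L₀ e^(−k_1 t_c) = (0.283/1.39) × 42.7 × e^(−0.283×0.9922) = 0.2036 × 42.7 × 0.7552 = 6.565 mg/L.
Minimum DO = C_s − D_c = 10.3 − 6.565 = 3.735 mg/L.

t_c ≈ 0.992 d; D_c ≈ 6.57 mg/L; min DO ≈ 3.73 mg/L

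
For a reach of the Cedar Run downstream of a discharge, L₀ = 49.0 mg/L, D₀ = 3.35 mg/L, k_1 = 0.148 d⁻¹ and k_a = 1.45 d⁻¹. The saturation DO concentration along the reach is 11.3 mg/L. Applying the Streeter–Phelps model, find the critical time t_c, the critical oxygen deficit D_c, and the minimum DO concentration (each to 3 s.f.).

t_c = [1/(k_a−k_1)] ln[(k_a/k_1)(1 − D₀(k_a−k_1)/(k_1 L₀))]
= [1/(1.45−0.148)] ln[(1.45/0.148)(1 − 3.35×1.302/(0.148×49.0))]
= (1/1.302) ln[9.797 × 0.3986] = 0.7680 × ln(3.905) = 0.7680 × 1.362 = 1.046 d.
D_c = (k_1/k_a) L₀ e^(−k_1 t_c) = (0.148/1.45) × 49.0 × e^(−0.148×1.046) = 0.1021 × 49.0 × 0.8566 = 4.284 mg/L.
Minimum DO = C_s − D_c = 11.3 − 4.284 = 7.016 mg/L.

t_c ≈ 1.05 d; D_c ≈ 4.28 mg/L; min DO ≈ 7.02 mg/L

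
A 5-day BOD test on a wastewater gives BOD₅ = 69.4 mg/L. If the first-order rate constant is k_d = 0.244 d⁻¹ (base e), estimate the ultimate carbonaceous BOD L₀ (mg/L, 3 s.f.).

BOD₅ = L₀(1 − e^(−5k_d)) ⇒ L₀ = BOD₅ / (1 − e^(−5×0.244))
= 69.4 / (1 − 0.2952) = 69.4 / 0.7048 = 98.47 mg/L.

L₀ ≈ 98.5 mg/L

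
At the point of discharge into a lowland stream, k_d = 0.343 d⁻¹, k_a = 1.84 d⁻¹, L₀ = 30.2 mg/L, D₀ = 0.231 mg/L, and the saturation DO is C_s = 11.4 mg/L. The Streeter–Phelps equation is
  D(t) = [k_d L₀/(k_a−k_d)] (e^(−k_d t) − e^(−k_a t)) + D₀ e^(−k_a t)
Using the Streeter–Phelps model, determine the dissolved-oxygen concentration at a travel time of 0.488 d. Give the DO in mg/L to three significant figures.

k_d L₀/(k_a−k_d) = 0.343×30.2/(1.84−0.343) = 10.36/1.497 = 6.920 mg/L.
e^(−k_d t) = e^(−0.343×0.4880) = 0.8459; e^(−k_a t) = e^(−1.84×0.4880) = 0.4074.
D = 6.920 × (0.8459 − 0.4074) + 0.231 × 0.4074 = 3.034 + 0.09411 = 3.128 mg/L.
DO = C_s − D = 11.4 − 3.128 = 8.272 mg/L.

DO ≈ 8.27 mg/L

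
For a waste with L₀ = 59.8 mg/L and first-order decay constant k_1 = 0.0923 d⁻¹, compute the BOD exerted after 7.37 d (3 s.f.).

y ≈ 29.5 mg/L

y_t = L₀(1 − e^(−k_1 t)) = 59.8 × (1 − e^(−0.0923×7.37))
= 59.8 × (1 − 0.5065) = 59.8 × 0.4935 = 29.51 mg/L.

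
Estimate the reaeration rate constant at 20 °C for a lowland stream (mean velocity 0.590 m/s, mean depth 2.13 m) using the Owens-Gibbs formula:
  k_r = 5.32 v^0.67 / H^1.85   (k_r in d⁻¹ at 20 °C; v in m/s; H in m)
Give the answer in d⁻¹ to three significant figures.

k_r ≈ 0.922 d⁻¹

k_r = 5.32 × 0.590^0.67 / 2.13^1.85 = 5.32 × 0.7022 / 4.050 = 0.9223 d⁻¹.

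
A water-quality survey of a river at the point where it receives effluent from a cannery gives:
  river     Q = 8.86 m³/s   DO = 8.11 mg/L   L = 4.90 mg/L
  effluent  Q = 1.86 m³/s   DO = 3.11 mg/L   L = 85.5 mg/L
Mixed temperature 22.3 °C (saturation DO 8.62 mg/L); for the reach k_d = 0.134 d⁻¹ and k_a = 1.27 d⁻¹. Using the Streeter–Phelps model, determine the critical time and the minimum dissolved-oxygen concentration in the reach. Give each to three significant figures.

t_c ≈ 1.13 d; minimum DO ≈ 6.91 mg/L

Mixed DO = (8.86×8.11 + 1.86×3.11)/(8.86+1.86) = 77.64/10.72 = 7.242 mg/L.
Mixed L₀ = (8.86×4.90 + 1.86×85.5)/(10.72) = 202.4/10.72 = 18.88 mg/L.
Initial deficit D₀ = C_s − DO₀ = 8.62 − 7.242 = 1.378 mg/L.
t_c = (1/1.136) ln[(1.27/0.134)(1 − 1.378×1.136/(0.134×18.88))] = 0.8803 × ln(3.617) = 1.132 d.
D_c = (0.134/1.27) × 18.88 × e^(−0.134×1.132) = 0.1055 × 18.88 × 0.8593 = 1.712 mg/L.
Minimum DO = 8.62 − 1.712 = 6.908 mg/L.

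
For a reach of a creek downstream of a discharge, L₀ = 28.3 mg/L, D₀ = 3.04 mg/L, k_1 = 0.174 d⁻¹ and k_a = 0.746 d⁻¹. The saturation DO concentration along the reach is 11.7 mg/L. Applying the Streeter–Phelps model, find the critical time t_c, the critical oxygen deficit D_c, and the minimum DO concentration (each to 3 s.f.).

t_c = [1/(k_a−k_1)] ln[(k_a/k_1)(1 − D₀(k_a−k_1)/(k_1 L₀))]
= [1/(0.746−0.174)] ln[(0.746/0.174)(1 − 3.04×0.5720/(0.174×28.3))]
= (1/0.5720) ln[4.287 × 0.6469] = 1.748 × ln(2.773) = 1.748 × 1.020 = 1.783 d.
L(t_c) = L₀ e^(−k_1 t_c) = 28.3 × 0.7332 = 20.75 mg/L, and at the critical point k_a D_c = k_1 L, so D_c = (0.174/0.746) × 20.75 = 4.840 mg/L.
Minimum DO = C_s − D_c = 11.7 − 4.840 = 6.860 mg/L.

t_c ≈ 1.78 d; D_c ≈ 4.84 mg/L; min DO ≈ 6.86 mg/L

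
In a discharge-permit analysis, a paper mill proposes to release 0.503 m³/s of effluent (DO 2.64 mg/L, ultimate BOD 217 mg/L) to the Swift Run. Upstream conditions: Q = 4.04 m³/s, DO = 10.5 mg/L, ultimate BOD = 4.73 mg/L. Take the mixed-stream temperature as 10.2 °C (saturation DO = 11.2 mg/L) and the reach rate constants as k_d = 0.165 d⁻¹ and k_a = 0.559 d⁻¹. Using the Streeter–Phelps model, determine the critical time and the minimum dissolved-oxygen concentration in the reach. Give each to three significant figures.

t_c ≈ 2.74 d; minimum DO ≈ 5.89 mg/L

Mixed DO = (4.04×10.5 + 0.503×2.64)/(4.04+0.503) = 43.75/4.543 = 9.630 mg/L.
Mixed L₀ = (4.04×4.73 + 0.503×217)/(4.543) = 128.3/4.543 = 28.23 mg/L.
Initial deficit D₀ = C_s − DO₀ = 11.2 − 9.630 = 1.570 mg/L.
t_c = (1/0.3940) ln[(0.559/0.165)(1 − 1.570×0.3940/(0.165×28.23))] = 2.538 × ln(2.938) = 2.735 d.
D_c = (0.165/0.559) × 28.23 × e^(−0.165×2.735) = 0.2952 × 28.23 × 0.6368 = 5.307 mg/L.
Minimum DO = 11.2 − 5.307 = 5.893 mg/L.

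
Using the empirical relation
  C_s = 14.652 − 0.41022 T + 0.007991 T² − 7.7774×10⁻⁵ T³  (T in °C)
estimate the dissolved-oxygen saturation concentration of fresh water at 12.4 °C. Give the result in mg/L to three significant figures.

C_s = 14.652 − 0.41022×12.4 + 0.007991×12.4² − 7.7774×10⁻⁵×12.4³ = 10.65 mg/L.

C_s ≈ 10.6 mg/L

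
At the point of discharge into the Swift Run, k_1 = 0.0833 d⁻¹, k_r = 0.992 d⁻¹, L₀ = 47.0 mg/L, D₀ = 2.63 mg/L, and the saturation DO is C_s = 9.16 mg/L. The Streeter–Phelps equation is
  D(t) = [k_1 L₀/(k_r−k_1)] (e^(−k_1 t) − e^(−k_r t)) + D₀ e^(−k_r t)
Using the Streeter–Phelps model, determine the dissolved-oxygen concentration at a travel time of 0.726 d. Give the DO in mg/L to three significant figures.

k_1 L₀/(k_r−k_1) = 0.0833×47.0/(0.992−0.0833) = 3.915/0.9087 = 4.308 mg/L.
e^(−k_1 t) = e^(−0.0833×0.7260) = 0.9413; e^(−k_r t) = e^(−0.992×0.7260) = 0.4867.
D = 4.308 × (0.9413 − 0.4867) + 2.63 × 0.4867 = 1.959 + 1.280 = 3.239 mg/L.
DO = C_s − D = 9.16 − 3.239 = 5.921 mg/L.

DO ≈ 5.92 mg/L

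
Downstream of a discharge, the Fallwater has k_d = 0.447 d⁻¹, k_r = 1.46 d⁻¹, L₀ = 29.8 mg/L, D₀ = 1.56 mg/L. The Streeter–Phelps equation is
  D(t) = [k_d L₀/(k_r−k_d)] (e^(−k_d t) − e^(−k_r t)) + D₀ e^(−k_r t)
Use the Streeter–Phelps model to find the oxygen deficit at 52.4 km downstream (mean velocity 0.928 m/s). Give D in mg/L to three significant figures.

Travel time t = x/v = 52.4 km / (0.928 m/s) = 52400 m / 0.928 m/s = 56470 s = 0.6535 d.
k_d L₀/(k_r−k_d) = 0.447×29.8/(1.46−0.447) = 13.32/1.013 = 13.15 mg/L.
e^(−k_d t) = e^(−0.447×0.6535) = 0.7467; e^(−k_r t) = e^(−1.46×0.6535) = 0.3851.
D = 13.15 × (0.7467 − 0.3851) + 1.56 × 0.3851 = 4.754 + 0.6008 = 5.355 mg/L.

D ≈ 5.35 mg/L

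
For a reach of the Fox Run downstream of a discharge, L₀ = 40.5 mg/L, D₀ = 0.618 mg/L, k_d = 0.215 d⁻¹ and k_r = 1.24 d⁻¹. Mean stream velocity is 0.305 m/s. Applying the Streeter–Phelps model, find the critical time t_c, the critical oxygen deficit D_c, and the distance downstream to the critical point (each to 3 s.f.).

t_c ≈ 1.64 d; D_c ≈ 4.94 mg/L; x_c ≈ 43.1 km

At the critical point dD/dt = 0, so k_d L₀ e^(−k_d t) = k_r D. Substituting D(t) from the Streeter–Phelps equation and solving for t gives
t_c = ln[(k_r/k_d)(1 − D₀(k_r−k_d)/(k_d L₀))] / (k_r−k_d).
Here k_r−k_d = 1.025 d⁻¹ and 1 − D₀(k_r−k_d)/(k_d L₀) = 1 − 0.618×1.025/(0.215×40.5) = 0.9273, so
t_c = ln(5.767 × 0.9273) / 1.025 = 1.677 / 1.025 = 1.636 d.
D_c = (k_d/k_r) L₀ e^(−k_d t_c) = (0.215/1.24) × 40.5 × e^(−0.215×1.636) = 0.1734 × 40.5 × 0.7035 = 4.940 mg/L.
x_c = v t_c = 0.305 m/s × 1.636 d × 86400 s/d = 43110 m ≈ 43.1 km.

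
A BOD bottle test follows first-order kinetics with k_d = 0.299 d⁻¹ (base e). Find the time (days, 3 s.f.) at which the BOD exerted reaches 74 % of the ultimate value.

t ≈ 4.51 d

y/L₀ = 1 − e^(−k_d t) = 0.74 ⇒ e^(−k_d t) = 0.260
t = −ln(0.260) / 0.299 = 1.347 / 0.299 = 4.505 d.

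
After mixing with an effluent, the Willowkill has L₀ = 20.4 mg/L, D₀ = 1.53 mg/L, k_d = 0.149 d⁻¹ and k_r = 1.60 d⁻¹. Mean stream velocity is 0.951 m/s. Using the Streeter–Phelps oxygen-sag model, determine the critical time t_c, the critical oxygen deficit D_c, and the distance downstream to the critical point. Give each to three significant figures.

t_c ≈ 0.733 d; D_c ≈ 1.70 mg/L; x_c ≈ 60.2 km

At the critical point dD/dt = 0, so k_d L₀ e^(−k_d t) = k_r D. Substituting D(t) from the Streeter–Phelps equation and solving for t gives
t_c = ln[(k_r/k_d)(1 − D₀(k_r−k_d)/(k_d L₀))] / (k_r−k_d).
Here k_r−k_d = 1.451 d⁻¹ and 1 − D₀(k_r−k_d)/(k_d L₀) = 1 − 1.53×1.451/(0.149×20.4) = 0.2696, so
t_c = ln(10.74 × 0.2696) / 1.451 = 1.063 / 1.451 = 0.7327 d.
D_c = (k_d/k_r) L₀ e^(−k_d t_c) = (0.149/1.60) × 20.4 × e^(−0.149×0.7327) = 0.09312 × 20.4 × 0.8966 = 1.703 mg/L.
x_c = v t_c = 0.951 m/s × 0.7327 d × 86400 s/d = 60200 m ≈ 60.2 km.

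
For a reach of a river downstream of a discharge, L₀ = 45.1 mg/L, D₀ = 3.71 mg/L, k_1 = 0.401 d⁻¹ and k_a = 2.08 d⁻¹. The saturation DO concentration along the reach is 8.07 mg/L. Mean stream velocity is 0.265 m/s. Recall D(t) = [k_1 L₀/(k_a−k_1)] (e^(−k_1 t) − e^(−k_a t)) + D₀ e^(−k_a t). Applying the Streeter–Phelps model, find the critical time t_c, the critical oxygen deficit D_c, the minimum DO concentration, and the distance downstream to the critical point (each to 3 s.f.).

With k_a/k_1 = 5.187 and 1 − D₀(k_a−k_1)/(k_1 L₀) = 0.6556,
t_c = ln(5.187 × 0.6556) / (2.08 − 0.401) = ln(3.400) / 1.679 = 1.224/1.679 = 0.7290 d.
D_c = (k_1/k_a) L₀ e^(−k_1 t_c) = (0.401/2.08) × 45.1 × e^(−0.401×0.7290) = 0.1928 × 45.1 × 0.7465 = 6.491 mg/L.
Minimum DO = C_s − D_c = 8.07 − 6.491 = 1.579 mg/L.
x_c = v t_c = 0.265 m/s × 0.7290 d × 86400 s/d = 16690 m ≈ 16.7 km.

t_c ≈ 0.729 d; D_c ≈ 6.49 mg/L; min DO ≈ 1.58 mg/L; x_c ≈ 16.7 km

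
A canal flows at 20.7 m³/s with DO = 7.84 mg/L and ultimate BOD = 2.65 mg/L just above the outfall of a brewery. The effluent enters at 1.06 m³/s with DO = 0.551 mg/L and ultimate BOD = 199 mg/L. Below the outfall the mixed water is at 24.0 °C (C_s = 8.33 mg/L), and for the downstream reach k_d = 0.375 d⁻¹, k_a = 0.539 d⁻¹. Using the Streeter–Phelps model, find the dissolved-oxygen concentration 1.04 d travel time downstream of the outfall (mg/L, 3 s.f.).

Mixed DO = (20.7×7.84 + 1.06×0.551)/(20.7+1.06) = 162.9/21.76 = 7.485 mg/L.
Mixed L₀ = (20.7×2.65 + 1.06×199)/(21.76) = 265.8/21.76 = 12.21 mg/L.
Initial deficit D₀ = C_s − DO₀ = 8.33 − 7.485 = 0.8451 mg/L.
D(1.04) = [0.375×12.21/(0.539−0.375)](e^(−0.375×1.04) − e^(−0.539×1.04)) + 0.8451 e^(−0.539×1.04)
= 27.93 × (0.6771 − 0.5709) + 0.8451 × 0.5709 = 3.448 mg/L.
DO = 8.33 − 3.448 = 4.882 mg/L.

DO ≈ 4.88 mg/L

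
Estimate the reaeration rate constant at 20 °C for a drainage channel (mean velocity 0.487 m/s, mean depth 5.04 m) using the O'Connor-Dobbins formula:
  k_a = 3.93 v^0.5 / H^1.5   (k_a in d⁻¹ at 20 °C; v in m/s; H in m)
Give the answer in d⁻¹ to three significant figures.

k_a = 3.93 × 0.487^0.5 / 5.04^1.5 = 3.93 × 0.6979 / 11.31 = 0.2424 d⁻¹.

k_a ≈ 0.242 d⁻¹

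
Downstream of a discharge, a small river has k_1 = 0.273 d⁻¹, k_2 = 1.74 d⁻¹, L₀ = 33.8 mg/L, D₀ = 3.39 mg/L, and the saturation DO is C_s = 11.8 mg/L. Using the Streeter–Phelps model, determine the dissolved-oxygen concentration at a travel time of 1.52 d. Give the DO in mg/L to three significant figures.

DO ≈ 7.85 mg/L

k_1 L₀/(k_2−k_1) = 0.273×33.8/(1.74−0.273) = 9.227/1.467 = 6.290 mg/L.
e^(−k_1 t) = e^(−0.273×1.520) = 0.6604; e^(−k_2 t) = e^(−1.74×1.520) = 0.07102.
D = 6.290 × (0.6604 − 0.07102) + 3.39 × 0.07102 = 3.707 + 0.2408 = 3.948 mg/L.
DO = C_s − D = 11.8 − 3.948 = 7.852 mg/L.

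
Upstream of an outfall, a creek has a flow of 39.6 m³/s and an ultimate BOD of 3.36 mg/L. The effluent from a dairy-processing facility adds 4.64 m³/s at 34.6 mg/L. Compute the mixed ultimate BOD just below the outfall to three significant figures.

6.64 mg/L

Flow-weighted mixing: C = (Q_r C_r + Q_w C_w)/(Q_r + Q_w)
= (39.6×3.36 + 4.64×34.6)/(39.6 + 4.64) = 293.6/44.24 = 6.637 mg/L.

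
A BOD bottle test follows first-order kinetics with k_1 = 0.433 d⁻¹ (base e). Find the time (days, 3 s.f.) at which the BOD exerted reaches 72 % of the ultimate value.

t ≈ 2.94 d

y/L₀ = 1 − e^(−k_1 t) = 0.72 ⇒ e^(−k_1 t) = 0.280
t = −ln(0.280) / 0.433 = 1.273 / 0.433 = 2.940 d.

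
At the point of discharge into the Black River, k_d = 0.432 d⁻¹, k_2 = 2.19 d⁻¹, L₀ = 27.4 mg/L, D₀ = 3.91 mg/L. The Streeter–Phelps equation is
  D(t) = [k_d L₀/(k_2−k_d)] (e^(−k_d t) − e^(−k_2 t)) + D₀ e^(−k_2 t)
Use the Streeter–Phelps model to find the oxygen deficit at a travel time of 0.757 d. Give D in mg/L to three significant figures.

k_d L₀/(k_2−k_d) = 0.432×27.4/(2.19−0.432) = 11.84/1.758 = 6.733 mg/L.
e^(−k_d t) = e^(−0.432×0.7570) = 0.7211; e^(−k_2 t) = e^(−2.19×0.7570) = 0.1906.
D = 6.733 × (0.7211 − 0.1906) + 3.91 × 0.1906 = 3.572 + 0.7451 = 4.317 mg/L.

D ≈ 4.32 mg/L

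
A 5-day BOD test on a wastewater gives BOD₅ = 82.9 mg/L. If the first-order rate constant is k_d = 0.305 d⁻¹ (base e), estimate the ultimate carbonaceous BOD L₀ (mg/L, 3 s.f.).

L₀ ≈ 106 mg/L

BOD₅ = L₀(1 − e^(−5k_d)) ⇒ L₀ = BOD₅ / (1 − e^(−5×0.305))
= 82.9 / (1 − 0.2176) = 82.9 / 0.7824 = 106.0 mg/L.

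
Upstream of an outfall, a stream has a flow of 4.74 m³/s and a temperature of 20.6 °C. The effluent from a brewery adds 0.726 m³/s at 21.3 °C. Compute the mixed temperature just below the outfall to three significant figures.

20.7 °C

Flow-weighted mixing: C = (Q_r C_r + Q_w C_w)/(Q_r + Q_w)
= (4.74×20.6 + 0.726×21.3)/(4.74 + 0.726) = 113.1/5.466 = 20.69 °C.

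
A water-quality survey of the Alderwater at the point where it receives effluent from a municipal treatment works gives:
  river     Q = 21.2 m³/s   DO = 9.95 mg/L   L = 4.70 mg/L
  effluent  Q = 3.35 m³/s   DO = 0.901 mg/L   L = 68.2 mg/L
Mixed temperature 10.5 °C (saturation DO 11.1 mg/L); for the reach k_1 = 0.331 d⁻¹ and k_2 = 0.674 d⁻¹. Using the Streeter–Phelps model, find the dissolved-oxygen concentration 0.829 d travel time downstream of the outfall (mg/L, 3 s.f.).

DO ≈ 7.31 mg/L

Mixed DO = (21.2×9.95 + 3.35×0.901)/(21.2+3.35) = 214.0/24.55 = 8.715 mg/L.
Mixed L₀ = (21.2×4.70 + 3.35×68.2)/(24.55) = 328.1/24.55 = 13.36 mg/L.
Initial deficit D₀ = C_s − DO₀ = 11.1 − 8.715 = 2.385 mg/L.
D(0.829) = [0.331×13.36/(0.674−0.331)](e^(−0.331×0.829) − e^(−0.674×0.829)) + 2.385 e^(−0.674×0.829)
= 12.90 × (0.7600 − 0.5719) + 2.385 × 0.5719 = 3.790 mg/L.
DO = 11.1 − 3.790 = 7.310 mg/L.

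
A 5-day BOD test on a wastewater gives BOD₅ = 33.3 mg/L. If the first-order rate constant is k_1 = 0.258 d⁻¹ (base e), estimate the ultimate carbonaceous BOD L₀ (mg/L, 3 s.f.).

L₀ ≈ 45.9 mg/L

BOD₅ = L₀(1 − e^(−5k_1)) ⇒ L₀ = BOD₅ / (1 − e^(−5×0.258))
= 33.3 / (1 − 0.2753) = 33.3 / 0.7247 = 45.95 mg/L.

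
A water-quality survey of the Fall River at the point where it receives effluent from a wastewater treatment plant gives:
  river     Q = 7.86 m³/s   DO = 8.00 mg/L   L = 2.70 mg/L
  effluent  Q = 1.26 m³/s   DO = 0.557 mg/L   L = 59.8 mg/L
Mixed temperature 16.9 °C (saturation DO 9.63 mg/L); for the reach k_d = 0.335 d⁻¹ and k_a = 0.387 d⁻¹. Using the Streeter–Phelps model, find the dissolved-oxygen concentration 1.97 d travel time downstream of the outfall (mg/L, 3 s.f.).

DO ≈ 4.96 mg/L

Mixed DO = (7.86×8.00 + 1.26×0.557)/(7.86+1.26) = 63.58/9.120 = 6.972 mg/L.
Mixed L₀ = (7.86×2.70 + 1.26×59.8)/(9.120) = 96.57/9.120 = 10.59 mg/L.
Initial deficit D₀ = C_s − DO₀ = 9.63 − 6.972 = 2.658 mg/L.
D(1.97) = [0.335×10.59/(0.387−0.335)](e^(−0.335×1.97) − e^(−0.387×1.97)) + 2.658 e^(−0.387×1.97)
= 68.22 × (0.5169 − 0.4666) + 2.658 × 0.4666 = 4.673 mg/L.
DO = 9.63 − 4.673 = 4.957 mg/L.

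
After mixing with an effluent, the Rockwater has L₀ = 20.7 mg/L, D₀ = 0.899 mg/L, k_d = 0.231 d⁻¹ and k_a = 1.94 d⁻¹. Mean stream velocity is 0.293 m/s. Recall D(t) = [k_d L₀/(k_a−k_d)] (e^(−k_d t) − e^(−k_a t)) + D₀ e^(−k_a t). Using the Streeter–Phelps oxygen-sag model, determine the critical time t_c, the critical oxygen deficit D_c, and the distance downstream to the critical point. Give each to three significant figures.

t_c ≈ 1.02 d; D_c ≈ 1.95 mg/L; x_c ≈ 25.8 km

At the critical point dD/dt = 0, so k_d L₀ e^(−k_d t) = k_a D. Substituting D(t) from the Streeter–Phelps equation and solving for t gives
t_c = ln[(k_a/k_d)(1 − D₀(k_a−k_d)/(k_d L₀))] / (k_a−k_d).
Here k_a−k_d = 1.709 d⁻¹ and 1 − D₀(k_a−k_d)/(k_d L₀) = 1 − 0.899×1.709/(0.231×20.7) = 0.6787, so
t_c = ln(8.398 × 0.6787) / 1.709 = 1.740 / 1.709 = 1.018 d.
L(t_c) = L₀ e^(−k_d t_c) = 20.7 × 0.7904 = 16.36 mg/L, and at the critical point k_a D_c = k_d L, so D_c = (0.231/1.94) × 16.36 = 1.948 mg/L.
x_c = v t_c = 0.293 m/s × 1.018 d × 86400 s/d = 25780 m ≈ 25.8 km.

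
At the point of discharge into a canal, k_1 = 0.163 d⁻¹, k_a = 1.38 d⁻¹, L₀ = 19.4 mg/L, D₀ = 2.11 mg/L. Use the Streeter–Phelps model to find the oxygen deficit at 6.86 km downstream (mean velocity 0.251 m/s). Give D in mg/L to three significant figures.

D ≈ 2.15 mg/L

Travel time t = x/v = 6.86 km / (0.251 m/s) = 6860 m / 0.251 m/s = 27330 s = 0.3163 d.
k_1 L₀/(k_a−k_1) = 0.163×19.4/(1.38−0.163) = 3.162/1.217 = 2.598 mg/L.
e^(−k_1 t) = e^(−0.163×0.3163) = 0.9497; e^(−k_a t) = e^(−1.38×0.3163) = 0.6463.
D = 2.598 × (0.9497 − 0.6463) + 2.11 × 0.6463 = 0.7885 + 1.364 = 2.152 mg/L.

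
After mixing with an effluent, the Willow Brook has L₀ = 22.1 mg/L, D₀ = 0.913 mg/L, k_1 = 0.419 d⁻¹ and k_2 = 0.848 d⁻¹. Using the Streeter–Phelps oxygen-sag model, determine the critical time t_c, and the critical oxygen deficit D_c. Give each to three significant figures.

t_c ≈ 1.54 d; D_c ≈ 5.72 mg/L

t_c = [1/(k_2−k_1)] ln[(k_2/k_1)(1 − D₀(k_2−k_1)/(k_1 L₀))]
= [1/(0.848−0.419)] ln[(0.848/0.419)(1 − 0.913×0.4290/(0.419×22.1))]
= (1/0.4290) ln[2.024 × 0.9577] = 2.331 × ln(1.938) = 2.331 × 0.6618 = 1.543 d.
D_c = (k_1/k_2) L₀ e^(−k_1 t_c) = (0.419/0.848) × 22.1 × e^(−0.419×1.543) = 0.4941 × 22.1 × 0.5239 = 5.721 mg/L.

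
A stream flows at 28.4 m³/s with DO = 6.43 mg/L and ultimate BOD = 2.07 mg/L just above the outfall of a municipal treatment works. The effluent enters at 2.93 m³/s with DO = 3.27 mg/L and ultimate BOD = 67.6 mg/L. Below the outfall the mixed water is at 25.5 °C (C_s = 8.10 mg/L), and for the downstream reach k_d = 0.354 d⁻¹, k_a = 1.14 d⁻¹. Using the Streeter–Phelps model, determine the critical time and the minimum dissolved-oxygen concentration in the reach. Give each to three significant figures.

Mixed DO = (28.4×6.43 + 2.93×3.27)/(28.4+2.93) = 192.2/31.33 = 6.134 mg/L.
Mixed L₀ = (28.4×2.07 + 2.93×67.6)/(31.33) = 256.9/31.33 = 8.198 mg/L.
Initial deficit D₀ = C_s − DO₀ = 8.10 − 6.134 = 1.966 mg/L.
t_c = (1/0.7860) ln[(1.14/0.354)(1 − 1.966×0.7860/(0.354×8.198))] = 1.272 × ln(1.506) = 0.5210 d.
D_c = (0.354/1.14) × 8.198 × e^(−0.354×0.5210) = 0.3105 × 8.198 × 0.8316 = 2.117 mg/L.
Minimum DO = 8.10 − 2.117 = 5.983 mg/L.

t_c ≈ 0.521 d; minimum DO ≈ 5.98 mg/L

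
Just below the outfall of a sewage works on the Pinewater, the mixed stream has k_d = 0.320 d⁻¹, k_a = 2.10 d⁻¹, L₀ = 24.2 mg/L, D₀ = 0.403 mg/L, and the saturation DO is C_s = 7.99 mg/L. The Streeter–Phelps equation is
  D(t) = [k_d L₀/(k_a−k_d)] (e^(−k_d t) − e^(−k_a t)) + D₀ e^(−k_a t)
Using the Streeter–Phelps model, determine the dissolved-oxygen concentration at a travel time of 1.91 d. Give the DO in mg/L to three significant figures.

k_d L₀/(k_a−k_d) = 0.320×24.2/(2.10−0.320) = 7.744/1.780 = 4.351 mg/L.
e^(−k_d t) = e^(−0.320×1.910) = 0.5427; e^(−k_a t) = e^(−2.10×1.910) = 0.01812.
D = 4.351 × (0.5427 − 0.01812) + 0.403 × 0.01812 = 2.282 + 0.007300 = 2.290 mg/L.
DO = C_s − D = 7.99 − 2.290 = 5.700 mg/L.

DO ≈ 5.70 mg/L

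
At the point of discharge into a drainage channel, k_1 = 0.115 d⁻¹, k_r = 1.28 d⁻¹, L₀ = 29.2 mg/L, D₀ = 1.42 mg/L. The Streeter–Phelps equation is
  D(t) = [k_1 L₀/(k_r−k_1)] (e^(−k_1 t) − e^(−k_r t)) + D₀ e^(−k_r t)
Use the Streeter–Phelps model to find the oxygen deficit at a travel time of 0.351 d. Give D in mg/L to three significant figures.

k_1 L₀/(k_r−k_1) = 0.115×29.2/(1.28−0.115) = 3.358/1.165 = 2.882 mg/L.
e^(−k_1 t) = e^(−0.115×0.3510) = 0.9604; e^(−k_r t) = e^(−1.28×0.3510) = 0.6381.
D = 2.882 × (0.9604 − 0.6381) + 1.42 × 0.6381 = 0.9291 + 0.9061 = 1.835 mg/L.

D ≈ 1.84 mg/L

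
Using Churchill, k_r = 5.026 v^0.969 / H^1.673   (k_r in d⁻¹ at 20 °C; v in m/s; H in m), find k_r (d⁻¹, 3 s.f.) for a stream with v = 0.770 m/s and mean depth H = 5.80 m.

k_r = 5.026 × 0.770^0.969 / 5.80^1.673 = 5.026 × 0.7763 / 18.93 = 0.2061 d⁻¹.

k_r ≈ 0.206 d⁻¹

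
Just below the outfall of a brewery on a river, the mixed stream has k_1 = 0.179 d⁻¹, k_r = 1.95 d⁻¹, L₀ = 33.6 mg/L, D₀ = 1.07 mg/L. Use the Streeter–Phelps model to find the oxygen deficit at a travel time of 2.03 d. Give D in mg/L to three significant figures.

k_1 L₀/(k_r−k_1) = 0.179×33.6/(1.95−0.179) = 6.014/1.771 = 3.396 mg/L.
e^(−k_1 t) = e^(−0.179×2.030) = 0.6953; e^(−k_r t) = e^(−1.95×2.030) = 0.01909.
D = 3.396 × (0.6953 − 0.01909) + 1.07 × 0.01909 = 2.297 + 0.02043 = 2.317 mg/L.

D ≈ 2.32 mg/L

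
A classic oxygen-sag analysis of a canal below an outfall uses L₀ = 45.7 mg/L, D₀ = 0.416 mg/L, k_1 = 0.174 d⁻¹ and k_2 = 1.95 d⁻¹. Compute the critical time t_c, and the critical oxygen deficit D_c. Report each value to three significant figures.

t_c ≈ 1.31 d; D_c ≈ 3.25 mg/L

With k_2/k_1 = 11.21 and 1 − D₀(k_2−k_1)/(k_1 L₀) = 0.9071,
t_c = ln(11.21 × 0.9071) / (1.95 − 0.174) = ln(10.17) / 1.776 = 2.319/1.776 = 1.306 d.
L(t_c) = L₀ e^(−k_1 t_c) = 45.7 × 0.7968 = 36.41 mg/L, and at the critical point k_2 D_c = k_1 L, so D_c = (0.174/1.95) × 36.41 = 3.249 mg/L.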